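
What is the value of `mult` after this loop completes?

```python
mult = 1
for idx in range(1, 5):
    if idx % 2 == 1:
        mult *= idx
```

Product of odd numbers 1 to 4
`mult` takes the values: 1 → 3

Answer: 3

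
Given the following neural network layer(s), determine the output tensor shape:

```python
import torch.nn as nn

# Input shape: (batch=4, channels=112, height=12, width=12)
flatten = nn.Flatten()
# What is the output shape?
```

Input: (4, 112, 12, 12) -> Output: (4, 16128)

Answer: (4, 16128)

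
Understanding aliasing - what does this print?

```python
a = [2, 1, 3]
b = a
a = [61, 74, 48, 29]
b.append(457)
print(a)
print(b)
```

Key concept: rebinding vs mutation: a is rebound to a new list, b still points at the original.
Step by step:
`a = [2, 1, 3]` → a = [2, 1, 3]
`b = a` → b = [2, 1, 3] (same object as a)
`a = [61, 74, 48, 29]` → a = [61, 74, 48, 29]
`b.append(457)` → b = [2, 1, 3, 457]
`print(a)` → prints [61, 74, 48, 29]
`print(b)` → prints [2, 1, 3, 457]

Answer:
[61, 74, 48, 29]
[2, 1, 3, 457]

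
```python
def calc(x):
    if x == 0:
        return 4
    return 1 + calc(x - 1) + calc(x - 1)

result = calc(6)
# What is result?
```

calc(x) = 1 + 2·calc(x-1), calc(0)=4. Closed form: (4+1)·2^6 - 1 = 319.

Answer: 319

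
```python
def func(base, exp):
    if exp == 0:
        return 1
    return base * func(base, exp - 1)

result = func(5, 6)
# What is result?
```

func(5, 6) = 5 * 5 * 5 * 5 * 5 * 5 = 15625

Answer: 15625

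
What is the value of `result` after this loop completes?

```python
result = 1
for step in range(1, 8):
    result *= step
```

7! = 5040
`result` takes the values: 1 → 2 → 6 → 24 → 120 → 720 → 5040

Answer: 5040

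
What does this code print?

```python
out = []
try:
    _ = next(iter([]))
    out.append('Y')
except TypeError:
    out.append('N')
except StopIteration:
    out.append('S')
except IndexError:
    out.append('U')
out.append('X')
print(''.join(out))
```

Execution trace: 'S' (except StopIteration) → 'X' (after the try/except). Output: SX

Answer: SX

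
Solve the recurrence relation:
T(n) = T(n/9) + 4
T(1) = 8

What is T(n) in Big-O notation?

Each step divides n by 9 and adds 4. After log_9(n) steps we reach T(1)=8. So T(n) = 4·log_9(n) + 8 = O(log n).

Answer: O(log n)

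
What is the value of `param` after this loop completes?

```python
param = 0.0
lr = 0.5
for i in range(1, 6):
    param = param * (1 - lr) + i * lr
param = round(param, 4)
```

Moving average with lr=0.5
`param` takes the values: 0.0 → 0.5 → 1.25 → 2.125 → 3.0625 → 4.03125 → 4.0312

Answer: 4.0312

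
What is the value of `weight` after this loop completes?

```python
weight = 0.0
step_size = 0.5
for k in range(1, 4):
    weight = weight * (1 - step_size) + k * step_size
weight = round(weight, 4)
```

Moving average with lr=0.5
`weight` takes the values: 0.0 → 0.5 → 1.25 → 2.125

Answer: 2.125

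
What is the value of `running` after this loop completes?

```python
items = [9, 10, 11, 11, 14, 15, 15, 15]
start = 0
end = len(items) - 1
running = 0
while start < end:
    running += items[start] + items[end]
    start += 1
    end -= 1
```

Sum of pairs from ends
`running` takes the values: 0 → 24 → 49 → 75 → 100

Answer: 100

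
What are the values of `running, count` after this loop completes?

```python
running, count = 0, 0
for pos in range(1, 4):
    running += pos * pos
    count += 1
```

Sum of squares and count
`running, count` takes the values: (0, 0) → (1, 0) → (1, 1) → (5, 1) → (5, 2) → (14, 2) → (14, 3)

Answer: 14, 3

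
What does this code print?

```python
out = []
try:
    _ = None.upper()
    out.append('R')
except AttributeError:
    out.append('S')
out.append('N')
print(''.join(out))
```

Execution trace: 'S' (except AttributeError) → 'N' (after the try/except). Output: SN

Answer: SN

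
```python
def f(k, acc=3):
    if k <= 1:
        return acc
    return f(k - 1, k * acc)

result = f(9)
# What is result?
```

Accumulator trace (n, acc): (9, 3) -> (8, 27) -> (7, 216) -> (6, 1512) -> (5, 9072) -> (4, 45360) -> (3, 181440) -> (2, 544320) -> (1, 1088640) -> return 1088640

Answer: 1088640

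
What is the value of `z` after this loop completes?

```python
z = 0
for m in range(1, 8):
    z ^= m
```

XOR of 1 to 7
`z` takes the values: 0 → 1 → 3 → 0 → 4 → 1 → 7 → 0

Answer: 0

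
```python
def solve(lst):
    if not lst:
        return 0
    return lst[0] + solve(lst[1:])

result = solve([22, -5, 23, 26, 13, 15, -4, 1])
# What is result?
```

22 + (-5) + 23 + 26 + 13 + 15 + (-4) + 1 + 0 = 91

Answer: 91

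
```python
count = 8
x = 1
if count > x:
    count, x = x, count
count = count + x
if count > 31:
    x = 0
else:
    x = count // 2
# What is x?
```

Trace:
`count = 8` → count = 8
`x = 1` → x = 1
`if count > x: ...` → count > x is True → count = 1; x = 8
`count = count + x` → count = 9
`if count > 31: ...` → count > 31 is False, take else branch → x = 4
So x = 4

Answer: 4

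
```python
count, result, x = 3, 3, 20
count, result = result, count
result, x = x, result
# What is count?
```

Trace:
`count, result, x = 3, 3, 20` → count = 3; result = 3; x = 20
`count, result = result, count` → count = 3; result = 3
`result, x = x, result` → result = 20; x = 3
So count = 3

Answer: 3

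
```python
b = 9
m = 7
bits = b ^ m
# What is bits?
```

Trace:
`b = 9` → b = 9
`m = 7` → m = 7
`bits = b ^ m` → bits = 14
So bits = 14

Answer: 14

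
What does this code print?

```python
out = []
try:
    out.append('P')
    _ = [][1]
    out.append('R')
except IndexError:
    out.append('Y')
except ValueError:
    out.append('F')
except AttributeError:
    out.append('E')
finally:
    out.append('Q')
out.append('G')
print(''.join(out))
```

Execution trace: 'P' (try body) → 'Y' (except IndexError) → 'Q' (finally) → 'G' (after the try/except). Output: PYQG

Answer: PYQG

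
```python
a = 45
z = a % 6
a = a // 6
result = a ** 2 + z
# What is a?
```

Trace:
`a = 45` → a = 45
`z = a % 6` → z = 3
`a = a // 6` → a = 7
`result = a ** 2 + z` → result = 52
So a = 7

Answer: 7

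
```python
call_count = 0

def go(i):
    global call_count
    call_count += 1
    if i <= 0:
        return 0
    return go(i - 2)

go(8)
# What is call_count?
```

Linear recursion stepping by 2: 5 calls from i=8 down to ≤0.

Answer: 5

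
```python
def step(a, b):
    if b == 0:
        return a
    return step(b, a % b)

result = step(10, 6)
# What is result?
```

step(10, 6) -> step(6, 4) -> step(4, 2) -> step(2, 0) -> 2

Answer: 2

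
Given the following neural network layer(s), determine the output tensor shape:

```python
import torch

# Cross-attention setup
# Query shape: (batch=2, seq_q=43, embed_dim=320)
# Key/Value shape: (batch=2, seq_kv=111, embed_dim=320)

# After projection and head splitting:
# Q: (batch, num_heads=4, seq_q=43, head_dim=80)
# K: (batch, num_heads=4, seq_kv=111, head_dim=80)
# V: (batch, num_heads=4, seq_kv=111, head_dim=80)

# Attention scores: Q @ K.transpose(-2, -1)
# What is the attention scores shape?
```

Input: (2, 43, 320) -> Output: (2, 4, 43, 111)

Answer: (2, 4, 43, 111)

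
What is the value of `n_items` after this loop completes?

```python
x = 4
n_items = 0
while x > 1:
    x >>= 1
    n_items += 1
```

Count right shifts until 1
`n_items` takes the values: 0 → 1 → 2

Answer: 2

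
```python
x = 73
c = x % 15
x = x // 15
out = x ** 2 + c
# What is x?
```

Trace:
`x = 73` → x = 73
`c = x % 15` → c = 13
`x = x // 15` → x = 4
`out = x ** 2 + c` → out = 29
So x = 4

Answer: 4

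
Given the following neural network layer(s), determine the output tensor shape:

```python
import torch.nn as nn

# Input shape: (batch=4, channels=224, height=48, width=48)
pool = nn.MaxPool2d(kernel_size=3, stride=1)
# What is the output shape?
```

Input: (4, 224, 48, 48) -> Output: (4, 224, 46, 46)

Answer: (4, 224, 46, 46)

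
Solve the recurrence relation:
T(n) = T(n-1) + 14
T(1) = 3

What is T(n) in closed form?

Unrolling: T(n) = T(1) + 14·(n-1) = 3 + 14(n-1) = 14n - 11.

Answer: T(n) = 14n - 11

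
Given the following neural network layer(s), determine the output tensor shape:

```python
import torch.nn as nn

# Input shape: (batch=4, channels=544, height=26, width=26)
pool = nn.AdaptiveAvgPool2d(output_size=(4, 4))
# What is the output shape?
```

Input: (4, 544, 26, 26) -> Output: (4, 544, 4, 4)

Answer: (4, 544, 4, 4)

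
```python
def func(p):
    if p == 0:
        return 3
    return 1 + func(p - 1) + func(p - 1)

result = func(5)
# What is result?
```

func(p) = 1 + 2·func(p-1), func(0)=3. Closed form: (3+1)·2^5 - 1 = 127.

Answer: 127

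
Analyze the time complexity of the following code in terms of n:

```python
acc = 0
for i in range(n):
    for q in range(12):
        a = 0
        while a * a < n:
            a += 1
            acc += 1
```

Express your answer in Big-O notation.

Each loop level contributes: n × 1 × √n. Multiplying the contributions gives O(n√n).

Answer: O(n√n)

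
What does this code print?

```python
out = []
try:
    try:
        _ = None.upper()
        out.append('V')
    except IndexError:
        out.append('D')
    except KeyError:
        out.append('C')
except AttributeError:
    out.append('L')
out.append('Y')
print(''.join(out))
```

Execution trace: 'L' (outer except AttributeError) → 'Y' (after the try/except). Output: LY

Answer: LY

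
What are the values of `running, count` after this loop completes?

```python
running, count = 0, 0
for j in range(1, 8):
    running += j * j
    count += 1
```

Sum of squares and count
`running, count` takes the values: (0, 0) → (1, 0) → (1, 1) → (5, 1) → (5, 2) → (14, 2) → (14, 3) → (30, 3) → (30, 4) → (55, 4) → (55, 5) → (91, 5) → (91, 6) → (140, 6) → (140, 7)

Answer: 140, 7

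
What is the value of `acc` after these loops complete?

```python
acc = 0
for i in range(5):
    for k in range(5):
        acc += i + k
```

Sum of all i+k for i,k in 5x5
`acc` takes the values: 0 → 1 → 3 → 6 → 10 → 11 → 13 → 16 → 20 → 25 → 27 → 30 → 34 → 39 → 45 → 48 → 52 → 57 → 63 → 70 → 74 → 79 → 85 → 92 → 100

Answer: 100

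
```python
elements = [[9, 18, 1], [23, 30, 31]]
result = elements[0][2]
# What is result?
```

Trace:
`elements = [[9, 18, 1], [23, 30, 31]]` → elements = [[9, 18, 1], [23, 30, 31]]
`result = elements[0][2]` → result = 1
So result = 1

Answer: 1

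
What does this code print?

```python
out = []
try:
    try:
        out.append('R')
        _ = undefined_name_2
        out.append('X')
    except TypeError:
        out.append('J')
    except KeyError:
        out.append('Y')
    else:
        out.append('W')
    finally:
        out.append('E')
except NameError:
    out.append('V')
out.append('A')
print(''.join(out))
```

Execution trace: 'R' (inner try body) → 'E' (inner finally) → 'V' (outer except NameError) → 'A' (after the try/except). Output: REVA

Answer: REVA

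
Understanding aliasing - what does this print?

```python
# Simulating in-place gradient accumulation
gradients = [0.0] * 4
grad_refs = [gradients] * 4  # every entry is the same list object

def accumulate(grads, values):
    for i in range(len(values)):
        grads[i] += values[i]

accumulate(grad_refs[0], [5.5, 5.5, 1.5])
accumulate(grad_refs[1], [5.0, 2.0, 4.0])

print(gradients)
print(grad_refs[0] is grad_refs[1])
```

Key concept: gradient accumulation aliasing.
Step by step:
`gradients = [0.0] * 4` → gradients = [0.0, 0.0, 0.0, 0.0]
`grad_refs = [gradients] * 4` → grad_refs = [[0.0, 0.0, 0.0, 0.0], [0.0, 0.0, 0.0, 0.0], [0.0, 0.0, 0.0, 0.0], [0.0, 0.0, 0.0, 0.0]]
`accumulate(grad_refs[0], [5.5, 5.5, 1.5])` → gradients = [5.5, 5.5, 1.5, 0.0]; grad_refs = [[5.5, 5.5, 1.5, 0.0], [5.5, 5.5, 1.5, 0.0], [5.5, 5.5, 1.5, 0.0], [5.5, 5.5, 1.5, 0.0]]
`accumulate(grad_refs[1], [5.0, 2.0, 4.0])` → gradients = [10.5, 7.5, 5.5, 0.0]; grad_refs = [[10.5, 7.5, 5.5, 0.0], [10.5, 7.5, 5.5, 0.0], [10.5, 7.5, 5.5, 0.0], [10.5, 7.5, 5.5, 0.0]]
`print(gradients)` → prints [10.5, 7.5, 5.5, 0.0]
`print(grad_refs[0] is grad_refs[1])` → prints True

Answer:
[10.5, 7.5, 5.5, 0.0]
True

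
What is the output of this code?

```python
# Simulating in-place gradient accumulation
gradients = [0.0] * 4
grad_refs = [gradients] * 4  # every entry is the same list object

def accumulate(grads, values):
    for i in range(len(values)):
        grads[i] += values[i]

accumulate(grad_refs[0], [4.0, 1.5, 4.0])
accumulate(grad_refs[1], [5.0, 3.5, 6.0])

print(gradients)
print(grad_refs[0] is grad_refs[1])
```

Key concept: gradient accumulation aliasing.
Step by step:
`gradients = [0.0] * 4` → gradients = [0.0, 0.0, 0.0, 0.0]
`grad_refs = [gradients] * 4` → grad_refs = [[0.0, 0.0, 0.0, 0.0], [0.0, 0.0, 0.0, 0.0], [0.0, 0.0, 0.0, 0.0], [0.0, 0.0, 0.0, 0.0]]
`accumulate(grad_refs[0], [4.0, 1.5, 4.0])` → gradients = [4.0, 1.5, 4.0, 0.0]; grad_refs = [[4.0, 1.5, 4.0, 0.0], [4.0, 1.5, 4.0, 0.0], [4.0, 1.5, 4.0, 0.0], [4.0, 1.5, 4.0, 0.0]]
`accumulate(grad_refs[1], [5.0, 3.5, 6.0])` → gradients = [9.0, 5.0, 10.0, 0.0]; grad_refs = [[9.0, 5.0, 10.0, 0.0], [9.0, 5.0, 10.0, 0.0], [9.0, 5.0, 10.0, 0.0], [9.0, 5.0, 10.0, 0.0]]
`print(gradients)` → prints [9.0, 5.0, 10.0, 0.0]
`print(grad_refs[0] is grad_refs[1])` → prints True

Answer:
[9.0, 5.0, 10.0, 0.0]
True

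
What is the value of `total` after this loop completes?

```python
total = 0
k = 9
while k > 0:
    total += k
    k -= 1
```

Sum 9 down to 1
`total` takes the values: 0 → 9 → 17 → 24 → 30 → 35 → 39 → 42 → 44 → 45

Answer: 45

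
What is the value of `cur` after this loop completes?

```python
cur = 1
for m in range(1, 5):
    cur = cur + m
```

Start at 1, add 1 through 4
`cur` takes the values: 1 → 2 → 4 → 7 → 11

Answer: 11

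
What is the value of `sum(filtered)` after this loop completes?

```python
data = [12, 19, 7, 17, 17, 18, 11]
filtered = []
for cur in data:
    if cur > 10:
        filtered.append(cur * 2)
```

Sum of doubled values > 10
`filtered` takes the values: [] → [24] → [24, 38] → [24, 38, 34] → [24, 38, 34, 34] → [24, 38, 34, 34, 36] → [24, 38, 34, 34, 36, 22]
So `sum(filtered)` = 188

Answer: 188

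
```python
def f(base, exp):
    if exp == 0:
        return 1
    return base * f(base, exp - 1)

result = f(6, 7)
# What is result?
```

f(6, 7) = 6 * 6 * 6 * 6 * 6 * 6 * 6 = 279936

Answer: 279936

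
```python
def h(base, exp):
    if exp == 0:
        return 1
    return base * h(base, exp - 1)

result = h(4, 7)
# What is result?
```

h(4, 7) = 4 * 4 * 4 * 4 * 4 * 4 * 4 = 16384

Answer: 16384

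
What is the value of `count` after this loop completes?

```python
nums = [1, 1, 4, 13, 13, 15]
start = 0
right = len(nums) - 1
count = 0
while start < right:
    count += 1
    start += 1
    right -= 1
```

Iterations until pointers meet (list length 6)
`count` takes the values: 0 → 1 → 2 → 3

Answer: 3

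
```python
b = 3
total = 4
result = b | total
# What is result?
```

Trace:
`b = 3` → b = 3
`total = 4` → total = 4
`result = b | total` → result = 7
So result = 7

Answer: 7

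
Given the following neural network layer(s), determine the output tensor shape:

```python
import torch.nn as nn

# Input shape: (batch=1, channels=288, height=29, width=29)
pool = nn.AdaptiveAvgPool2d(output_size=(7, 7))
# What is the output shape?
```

Input: (1, 288, 29, 29) -> Output: (1, 288, 7, 7)

Answer: (1, 288, 7, 7)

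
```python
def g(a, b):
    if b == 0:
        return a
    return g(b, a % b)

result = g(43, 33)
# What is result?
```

g(43, 33) -> g(33, 10) -> g(10, 3) -> g(3, 1) -> g(1, 0) -> 1

Answer: 1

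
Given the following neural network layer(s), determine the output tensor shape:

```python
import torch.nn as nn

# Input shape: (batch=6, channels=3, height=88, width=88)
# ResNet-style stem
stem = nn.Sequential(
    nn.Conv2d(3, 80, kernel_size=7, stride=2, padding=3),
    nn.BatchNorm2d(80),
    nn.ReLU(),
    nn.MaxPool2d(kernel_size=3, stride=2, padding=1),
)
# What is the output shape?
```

Input: (6, 3, 88, 88) -> after Conv2d 7x7 stride=2: (6, 80, 44, 44) -> Output: (6, 80, 22, 22)

Answer: (6, 80, 22, 22)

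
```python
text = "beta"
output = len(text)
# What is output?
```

Trace:
`text = "beta"` → text = 'beta'
`output = len(text)` → output = 4
So output = 4

Answer: 4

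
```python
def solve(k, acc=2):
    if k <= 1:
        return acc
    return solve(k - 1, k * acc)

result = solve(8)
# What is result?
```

Accumulator trace (n, acc): (8, 2) -> (7, 16) -> (6, 112) -> (5, 672) -> (4, 3360) -> (3, 13440) -> (2, 40320) -> (1, 80640) -> return 80640

Answer: 80640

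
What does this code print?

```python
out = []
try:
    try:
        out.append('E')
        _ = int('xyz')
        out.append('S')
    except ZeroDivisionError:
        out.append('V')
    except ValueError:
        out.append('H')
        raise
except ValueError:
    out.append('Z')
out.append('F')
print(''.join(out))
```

Execution trace: 'E' (inner try body) → 'H' (inner except ValueError) → 'Z' (outer except ValueError) → 'F' (after the try/except). Output: EHZF

Answer: EHZF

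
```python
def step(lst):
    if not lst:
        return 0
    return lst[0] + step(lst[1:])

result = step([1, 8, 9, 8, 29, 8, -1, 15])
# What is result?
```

1 + 8 + 9 + 8 + 29 + 8 + (-1) + 15 + 0 = 77

Answer: 77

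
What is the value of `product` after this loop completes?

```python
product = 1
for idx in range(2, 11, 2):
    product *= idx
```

Product of even numbers 2 to 10
`product` takes the values: 1 → 2 → 8 → 48 → 384 → 3840

Answer: 3840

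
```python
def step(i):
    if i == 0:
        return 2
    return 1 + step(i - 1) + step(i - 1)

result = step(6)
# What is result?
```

step(i) = 1 + 2·step(i-1), step(0)=2. Closed form: (2+1)·2^6 - 1 = 191.

Answer: 191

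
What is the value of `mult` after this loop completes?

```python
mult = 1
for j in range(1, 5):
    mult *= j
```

4! = 24
`mult` takes the values: 1 → 2 → 6 → 24

Answer: 24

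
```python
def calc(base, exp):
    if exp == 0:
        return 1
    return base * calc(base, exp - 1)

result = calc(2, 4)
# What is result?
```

calc(2, 4) = 2 * 2 * 2 * 2 = 16

Answer: 16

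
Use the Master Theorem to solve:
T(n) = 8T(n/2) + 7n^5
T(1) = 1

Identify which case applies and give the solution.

a=8, b=2, f(n)=7n^5. log_2(8) = 3. Since c=5 > 3 and the regularity condition holds (8(n/2)^5 = (8/2^5)n^5 with 8/2^5 < 1), Case 3 applies: T(n) = Θ(f(n)) = O(n^5).

Answer: O(n^5) - Case 3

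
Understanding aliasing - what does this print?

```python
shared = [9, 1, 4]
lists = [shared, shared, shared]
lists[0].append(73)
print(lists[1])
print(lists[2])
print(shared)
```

Key concept: list of same reference.
Step by step:
`shared = [9, 1, 4]` → shared = [9, 1, 4]
`lists = [shared, shared, shared]` → lists = [[9, 1, 4], [9, 1, 4], [9, 1, 4]]
`lists[0].append(73)` → shared = [9, 1, 4, 73]; lists = [[9, 1, 4, 73], [9, 1, 4, 73], [9, 1, 4, 73]]
`print(lists[1])` → prints [9, 1, 4, 73]
`print(lists[2])` → prints [9, 1, 4, 73]
`print(shared)` → prints [9, 1, 4, 73]

Answer:
[9, 1, 4, 73]
[9, 1, 4, 73]
[9, 1, 4, 73]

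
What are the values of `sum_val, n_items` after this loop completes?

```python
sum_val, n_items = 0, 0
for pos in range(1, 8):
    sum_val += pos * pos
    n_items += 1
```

Sum of squares and count
`sum_val, n_items` takes the values: (0, 0) → (1, 0) → (1, 1) → (5, 1) → (5, 2) → (14, 2) → (14, 3) → (30, 3) → (30, 4) → (55, 4) → (55, 5) → (91, 5) → (91, 6) → (140, 6) → (140, 7)

Answer: 140, 7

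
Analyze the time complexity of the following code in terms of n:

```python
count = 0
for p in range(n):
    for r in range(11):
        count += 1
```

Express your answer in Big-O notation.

Each loop level contributes: n × 1. Multiplying the contributions gives O(n).

Answer: O(n)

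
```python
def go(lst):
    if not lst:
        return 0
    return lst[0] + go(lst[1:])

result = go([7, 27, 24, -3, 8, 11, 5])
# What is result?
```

7 + 27 + 24 + (-3) + 8 + 11 + 5 + 0 = 79

Answer: 79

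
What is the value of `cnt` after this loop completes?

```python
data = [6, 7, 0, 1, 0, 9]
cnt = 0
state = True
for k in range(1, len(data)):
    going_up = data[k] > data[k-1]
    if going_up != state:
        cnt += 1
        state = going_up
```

Count direction changes in [6, 7, 0, 1, 0, 9]
`cnt` takes the values: 0 → 1 → 2 → 3 → 4

Answer: 4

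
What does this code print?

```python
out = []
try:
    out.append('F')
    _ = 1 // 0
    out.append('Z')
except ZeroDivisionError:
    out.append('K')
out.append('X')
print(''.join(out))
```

Execution trace: 'F' (try body) → 'K' (except ZeroDivisionError) → 'X' (after the try/except). Output: FKX

Answer: FKX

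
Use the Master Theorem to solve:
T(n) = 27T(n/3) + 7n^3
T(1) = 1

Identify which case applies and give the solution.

a=27, b=3, f(n)=7n^3. log_3(27) = 3. Since c=3 = 3, Case 2 applies: T(n) = Θ(n^log_b(a) · log n) = O(n^3 log n).

Answer: O(n^3 log n) - Case 2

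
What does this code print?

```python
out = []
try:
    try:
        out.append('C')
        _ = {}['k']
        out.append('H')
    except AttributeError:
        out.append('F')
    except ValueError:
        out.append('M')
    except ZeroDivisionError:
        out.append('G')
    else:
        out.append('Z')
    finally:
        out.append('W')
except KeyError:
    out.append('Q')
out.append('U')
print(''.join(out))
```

Execution trace: 'C' (try body) → 'W' (finally) → 'Q' (outer except KeyError) → 'U' (after the try/except). Output: CWQU

Answer: CWQU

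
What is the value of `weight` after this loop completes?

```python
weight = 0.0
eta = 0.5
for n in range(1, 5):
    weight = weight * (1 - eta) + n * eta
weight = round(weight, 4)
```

Moving average with lr=0.5
`weight` takes the values: 0.0 → 0.5 → 1.25 → 2.125 → 3.0625

Answer: 3.0625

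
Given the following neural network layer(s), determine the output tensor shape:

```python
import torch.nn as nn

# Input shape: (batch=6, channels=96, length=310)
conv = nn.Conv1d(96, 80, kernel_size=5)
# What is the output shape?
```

Input: (6, 96, 310) -> Output: (6, 80, 306)

Answer: (6, 80, 306)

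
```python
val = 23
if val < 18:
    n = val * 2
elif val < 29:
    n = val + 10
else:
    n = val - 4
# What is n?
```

Trace:
`val = 23` → val = 23
`if val < 18: ...` → val < 18 is False, val < 29 is True → n = 33
So n = 33

Answer: 33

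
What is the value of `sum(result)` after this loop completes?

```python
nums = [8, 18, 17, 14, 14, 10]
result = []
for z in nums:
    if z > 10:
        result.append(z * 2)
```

Sum of doubled values > 10
`result` takes the values: [] → [36] → [36, 34] → [36, 34, 28] → [36, 34, 28, 28]
So `sum(result)` = 126

Answer: 126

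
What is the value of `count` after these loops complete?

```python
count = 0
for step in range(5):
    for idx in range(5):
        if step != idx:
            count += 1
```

5² - 5 (exclude diagonal)
`count` takes the values: 0 → 1 → 2 → 3 → 4 → 5 → 6 → 7 → 8 → 9 → 10 → 11 → 12 → 13 → 14 → 15 → 16 → 17 → 18 → 19 → 20

Answer: 20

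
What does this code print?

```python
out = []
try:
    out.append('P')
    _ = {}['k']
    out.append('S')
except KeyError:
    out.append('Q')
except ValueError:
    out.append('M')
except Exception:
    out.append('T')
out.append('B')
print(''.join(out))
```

Execution trace: 'P' (try body) → 'Q' (except KeyError) → 'B' (after the try/except). Output: PQB

Answer: PQB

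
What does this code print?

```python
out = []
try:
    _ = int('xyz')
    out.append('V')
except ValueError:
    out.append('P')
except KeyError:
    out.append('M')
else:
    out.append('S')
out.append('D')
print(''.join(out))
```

Execution trace: 'P' (except ValueError) → 'D' (after the try/except). Output: PD

Answer: PD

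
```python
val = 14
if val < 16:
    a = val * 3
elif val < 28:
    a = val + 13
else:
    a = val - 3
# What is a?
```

Trace:
`val = 14` → val = 14
`if val < 16: ...` → val < 16 is True → a = 42
So a = 42

Answer: 42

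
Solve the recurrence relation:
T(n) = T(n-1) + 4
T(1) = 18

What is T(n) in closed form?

Unrolling: T(n) = T(1) + 4·(n-1) = 18 + 4(n-1) = 4n + 14.

Answer: T(n) = 4n + 14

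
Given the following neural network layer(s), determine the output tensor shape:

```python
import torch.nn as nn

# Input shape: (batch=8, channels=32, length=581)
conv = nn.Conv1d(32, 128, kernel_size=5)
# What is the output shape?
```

Input: (8, 32, 581) -> Output: (8, 128, 577)

Answer: (8, 128, 577)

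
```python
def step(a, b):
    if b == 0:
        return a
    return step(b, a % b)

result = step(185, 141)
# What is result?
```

step(185, 141) -> step(141, 44) -> step(44, 9) -> step(9, 8) -> step(8, 1) -> step(1, 0) -> 1

Answer: 1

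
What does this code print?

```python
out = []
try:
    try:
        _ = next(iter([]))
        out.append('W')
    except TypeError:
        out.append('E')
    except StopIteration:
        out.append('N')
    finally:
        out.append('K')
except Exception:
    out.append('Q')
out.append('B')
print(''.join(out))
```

Execution trace: 'N' (inner except StopIteration) → 'K' (inner finally) → 'B' (after the try/except). Output: NKB

Answer: NKB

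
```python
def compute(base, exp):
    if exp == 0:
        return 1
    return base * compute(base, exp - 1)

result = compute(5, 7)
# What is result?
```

compute(5, 7) = 5 * 5 * 5 * 5 * 5 * 5 * 5 = 78125

Answer: 78125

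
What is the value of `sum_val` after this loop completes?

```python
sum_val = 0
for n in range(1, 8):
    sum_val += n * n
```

Sum of squares 1² to 7² = 140
`sum_val` takes the values: 0 → 1 → 5 → 14 → 30 → 55 → 91 → 140

Answer: 140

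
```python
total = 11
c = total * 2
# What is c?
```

Trace:
`total = 11` → total = 11
`c = total * 2` → c = 22
So c = 22

Answer: 22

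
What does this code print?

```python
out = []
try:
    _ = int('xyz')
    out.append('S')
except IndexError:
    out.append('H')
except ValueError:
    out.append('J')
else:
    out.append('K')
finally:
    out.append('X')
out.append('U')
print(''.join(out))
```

Execution trace: 'J' (except ValueError) → 'X' (finally) → 'U' (after the try/except). Output: JXU

Answer: JXU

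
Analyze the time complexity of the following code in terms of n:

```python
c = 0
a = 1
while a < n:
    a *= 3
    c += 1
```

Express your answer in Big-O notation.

Each loop level contributes: log n. Multiplying the contributions gives O(log n).

Answer: O(log n)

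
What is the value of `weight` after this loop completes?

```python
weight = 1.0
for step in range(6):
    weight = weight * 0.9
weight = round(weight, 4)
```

Exponential decay: 1.0 * 0.9^6
`weight` takes the values: 1.0 → 0.9 → 0.81 → 0.729 → 0.6561 → 0.59049 → 0.531441 → 0.5314

Answer: 0.5314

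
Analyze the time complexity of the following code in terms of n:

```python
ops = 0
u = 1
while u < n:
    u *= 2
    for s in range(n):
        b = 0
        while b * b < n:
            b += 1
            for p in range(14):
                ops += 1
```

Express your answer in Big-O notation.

Each loop level contributes: log n × n × √n × 1. Multiplying the contributions gives O(n√n log n).

Answer: O(n√n log n)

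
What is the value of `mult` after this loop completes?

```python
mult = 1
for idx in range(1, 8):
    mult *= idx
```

7! = 5040
`mult` takes the values: 1 → 2 → 6 → 24 → 120 → 720 → 5040

Answer: 5040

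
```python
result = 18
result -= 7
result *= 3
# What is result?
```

Trace:
`result = 18` → result = 18
`result -= 7` → result = 11
`result *= 3` → result = 33
So result = 33

Answer: 33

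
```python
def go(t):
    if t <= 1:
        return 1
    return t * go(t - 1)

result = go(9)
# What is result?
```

go(9) = 9 * 8 * 7 * 6 * 5 * 4 * 3 * 2 * 1 = 362880

Answer: 362880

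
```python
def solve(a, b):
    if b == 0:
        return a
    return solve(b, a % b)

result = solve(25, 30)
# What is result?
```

solve(25, 30) -> solve(30, 25) -> solve(25, 5) -> solve(5, 0) -> 5

Answer: 5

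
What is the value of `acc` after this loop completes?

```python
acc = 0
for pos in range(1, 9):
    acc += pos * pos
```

Sum of squares 1² to 8² = 204
`acc` takes the values: 0 → 1 → 5 → 14 → 30 → 55 → 91 → 140 → 204

Answer: 204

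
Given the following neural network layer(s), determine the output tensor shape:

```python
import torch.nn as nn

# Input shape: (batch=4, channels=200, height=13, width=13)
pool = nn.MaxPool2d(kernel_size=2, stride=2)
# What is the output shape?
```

Input: (4, 200, 13, 13) -> Output: (4, 200, 6, 6)

Answer: (4, 200, 6, 6)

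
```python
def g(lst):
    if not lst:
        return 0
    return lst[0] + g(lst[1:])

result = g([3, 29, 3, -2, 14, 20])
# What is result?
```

3 + 29 + 3 + (-2) + 14 + 20 + 0 = 67

Answer: 67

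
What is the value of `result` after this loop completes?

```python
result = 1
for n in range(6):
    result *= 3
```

3^6 = 729
`result` takes the values: 1 → 3 → 9 → 27 → 81 → 243 → 729

Answer: 729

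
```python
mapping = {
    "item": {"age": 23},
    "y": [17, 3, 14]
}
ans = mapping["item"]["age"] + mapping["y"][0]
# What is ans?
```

Trace:
`mapping = { ...` → mapping = {'item': {'age': 23}, 'y': [17, 3, 14]}
`ans = mapping["item"]["age"] + mapping["y"][0]` → ans = 40
So ans = 40

Answer: 40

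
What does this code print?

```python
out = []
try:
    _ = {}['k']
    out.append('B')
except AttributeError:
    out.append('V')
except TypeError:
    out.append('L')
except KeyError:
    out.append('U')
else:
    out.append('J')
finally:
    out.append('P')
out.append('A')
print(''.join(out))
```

Execution trace: 'U' (except KeyError) → 'P' (finally) → 'A' (after the try/except). Output: UPA

Answer: UPA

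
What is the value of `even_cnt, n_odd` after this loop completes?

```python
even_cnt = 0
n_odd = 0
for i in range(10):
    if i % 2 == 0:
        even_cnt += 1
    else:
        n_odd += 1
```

Count evens and odds in range(10)
`even_cnt, n_odd` takes the values: (0, 0) → (1, 0) → (1, 1) → (2, 1) → (2, 2) → (3, 2) → (3, 3) → (4, 3) → (4, 4) → (5, 4) → (5, 5)

Answer: 5, 5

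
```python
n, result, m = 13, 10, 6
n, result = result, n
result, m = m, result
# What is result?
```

Trace:
`n, result, m = 13, 10, 6` → n = 13; result = 10; m = 6
`n, result = result, n` → n = 10; result = 13
`result, m = m, result` → result = 6; m = 13
So result = 6

Answer: 6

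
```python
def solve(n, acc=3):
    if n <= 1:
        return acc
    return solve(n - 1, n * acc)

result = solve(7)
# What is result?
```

Accumulator trace (n, acc): (7, 3) -> (6, 21) -> (5, 126) -> (4, 630) -> (3, 2520) -> (2, 7560) -> (1, 15120) -> return 15120

Answer: 15120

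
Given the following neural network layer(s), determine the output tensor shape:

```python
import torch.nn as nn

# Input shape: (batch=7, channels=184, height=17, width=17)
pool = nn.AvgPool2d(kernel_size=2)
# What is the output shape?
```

Input: (7, 184, 17, 17) -> Output: (7, 184, 8, 8)

Answer: (7, 184, 8, 8)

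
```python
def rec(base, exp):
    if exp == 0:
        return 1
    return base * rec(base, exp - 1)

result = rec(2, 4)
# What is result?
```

rec(2, 4) = 2 * 2 * 2 * 2 = 16

Answer: 16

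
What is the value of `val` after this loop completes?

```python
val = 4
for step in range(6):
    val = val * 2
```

Multiply by 2, 6 times: 4 * 2^6 = 256
`val` takes the values: 4 → 8 → 16 → 32 → 64 → 128 → 256

Answer: 256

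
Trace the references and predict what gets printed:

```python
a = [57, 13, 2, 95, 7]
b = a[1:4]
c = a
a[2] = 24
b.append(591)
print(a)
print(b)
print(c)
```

Key concept: slice vs alias.
Step by step:
`a = [57, 13, 2, 95, 7]` → a = [57, 13, 2, 95, 7]
`b = a[1:4]` → b = [13, 2, 95]
`c = a` → c = [57, 13, 2, 95, 7] (same object as a)
`a[2] = 24` → a = [57, 13, 24, 95, 7] (same object as c); c = [57, 13, 24, 95, 7] (same object as a)
`b.append(591)` → b = [13, 2, 95, 591]
`print(a)` → prints [57, 13, 24, 95, 7]
`print(b)` → prints [13, 2, 95, 591]
`print(c)` → prints [57, 13, 24, 95, 7]

Answer:
[57, 13, 24, 95, 7]
[13, 2, 95, 591]
[57, 13, 24, 95, 7]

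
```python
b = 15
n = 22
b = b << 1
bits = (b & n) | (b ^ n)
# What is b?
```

Trace:
`b = 15` → b = 15
`n = 22` → n = 22
`b = b << 1` → b = 30
`bits = (b & n) | (b ^ n)` → bits = 30
So b = 30

Answer: 30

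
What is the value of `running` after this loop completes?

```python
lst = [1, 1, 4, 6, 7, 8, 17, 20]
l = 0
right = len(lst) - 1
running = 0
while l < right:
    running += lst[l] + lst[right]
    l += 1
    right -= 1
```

Sum of pairs from ends
`running` takes the values: 0 → 21 → 39 → 51 → 64

Answer: 64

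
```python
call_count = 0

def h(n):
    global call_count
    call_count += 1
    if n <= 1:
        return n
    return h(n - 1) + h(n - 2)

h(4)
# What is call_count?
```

Calls(n) = 1 + Calls(n-1) + Calls(n-2); Calls(0)=Calls(1)=1. For n=4 this gives 9.

Answer: 9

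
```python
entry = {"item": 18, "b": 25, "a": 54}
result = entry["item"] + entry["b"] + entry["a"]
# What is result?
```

Trace:
`entry = {"item": 18, "b": 25, "a": 54}` → entry = {'item': 18, 'b': 25, 'a': 54}
`result = entry["item"] + entry["b"] + entry["a"]` → result = 97
So result = 97

Answer: 97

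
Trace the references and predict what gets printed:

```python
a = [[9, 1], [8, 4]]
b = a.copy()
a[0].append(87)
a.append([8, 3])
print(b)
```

Key concept: shallow copy with nested lists.
Step by step:
`a = [[9, 1], [8, 4]]` → a = [[9, 1], [8, 4]]
`b = a.copy()` → b = [[9, 1], [8, 4]]
`a[0].append(87)` → a = [[9, 1, 87], [8, 4]]; b = [[9, 1, 87], [8, 4]]
`a.append([8, 3])` → a = [[9, 1, 87], [8, 4], [8, 3]]
`print(b)` → prints [[9, 1, 87], [8, 4]]

Answer: [[9, 1, 87], [8, 4]]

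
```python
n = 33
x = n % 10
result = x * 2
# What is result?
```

Trace:
`n = 33` → n = 33
`x = n % 10` → x = 3
`result = x * 2` → result = 6
So result = 6

Answer: 6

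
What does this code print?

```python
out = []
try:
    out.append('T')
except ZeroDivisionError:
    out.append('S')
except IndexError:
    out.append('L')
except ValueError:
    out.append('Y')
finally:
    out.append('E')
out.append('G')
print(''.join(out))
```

Execution trace: 'T' (try body, no exception) → 'E' (finally) → 'G' (after the try/except). Output: TEG

Answer: TEG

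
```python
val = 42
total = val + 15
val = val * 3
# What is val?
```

Trace:
`val = 42` → val = 42
`total = val + 15` → total = 57
`val = val * 3` → val = 126
So val = 126

Answer: 126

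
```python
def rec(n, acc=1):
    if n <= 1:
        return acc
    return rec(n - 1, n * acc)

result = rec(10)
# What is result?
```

Accumulator trace (n, acc): (10, 1) -> (9, 10) -> (8, 90) -> (7, 720) -> (6, 5040) -> (5, 30240) -> (4, 151200) -> (3, 604800) -> (2, 1814400) -> (1, 3628800) -> return 3628800

Answer: 3628800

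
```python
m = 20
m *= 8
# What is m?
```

Trace:
`m = 20` → m = 20
`m *= 8` → m = 160
So m = 160

Answer: 160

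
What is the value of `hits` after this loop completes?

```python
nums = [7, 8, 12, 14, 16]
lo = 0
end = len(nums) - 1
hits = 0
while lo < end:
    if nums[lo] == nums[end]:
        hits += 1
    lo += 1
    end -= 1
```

Count matching pairs from ends
`hits` takes the values: 0

Answer: 0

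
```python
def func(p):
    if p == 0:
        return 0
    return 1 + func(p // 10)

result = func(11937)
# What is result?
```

Count of digits of 11937: 5

Answer: 5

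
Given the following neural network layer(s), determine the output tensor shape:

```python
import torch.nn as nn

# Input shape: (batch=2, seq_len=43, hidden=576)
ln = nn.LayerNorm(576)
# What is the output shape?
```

Input: (2, 43, 576) -> Output: (2, 43, 576)

Answer: (2, 43, 576)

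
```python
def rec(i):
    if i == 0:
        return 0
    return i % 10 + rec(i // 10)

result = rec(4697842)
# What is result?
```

Sum of digits of 4697842: 2 + 4 + 8 + 7 + 9 + 6 + 4 = 40

Answer: 40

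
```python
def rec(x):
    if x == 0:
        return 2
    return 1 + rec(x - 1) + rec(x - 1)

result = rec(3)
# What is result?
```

rec(x) = 1 + 2·rec(x-1), rec(0)=2. Closed form: (2+1)·2^3 - 1 = 23.

Answer: 23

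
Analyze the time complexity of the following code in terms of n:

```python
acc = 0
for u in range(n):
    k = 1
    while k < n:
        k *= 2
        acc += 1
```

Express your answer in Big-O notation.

Each loop level contributes: n × log n. Multiplying the contributions gives O(n log n).

Answer: O(n log n)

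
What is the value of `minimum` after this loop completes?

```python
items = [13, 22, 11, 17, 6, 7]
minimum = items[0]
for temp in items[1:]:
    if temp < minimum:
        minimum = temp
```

Minimum of [13, 22, 11, 17, 6, 7]
`minimum` takes the values: 13 → 11 → 6

Answer: 6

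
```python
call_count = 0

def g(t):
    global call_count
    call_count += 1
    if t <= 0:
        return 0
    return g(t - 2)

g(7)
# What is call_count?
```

Linear recursion stepping by 2: 5 calls from t=7 down to ≤0.

Answer: 5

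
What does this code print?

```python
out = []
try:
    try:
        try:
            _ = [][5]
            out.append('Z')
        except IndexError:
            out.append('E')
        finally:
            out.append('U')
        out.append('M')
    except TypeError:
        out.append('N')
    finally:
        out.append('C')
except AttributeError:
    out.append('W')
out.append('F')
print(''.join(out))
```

Execution trace: 'E' (inner except IndexError) → 'U' (inner finally) → 'M' (try body, no exception) → 'C' (finally) → 'F' (after the try/except). Output: EUMCF

Answer: EUMCF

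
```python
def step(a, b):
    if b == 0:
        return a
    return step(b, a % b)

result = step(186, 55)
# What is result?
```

step(186, 55) -> step(55, 21) -> step(21, 13) -> step(13, 8) -> step(8, 5) -> step(5, 3) -> step(3, 2) -> step(2, 1) -> step(1, 0) -> 1

Answer: 1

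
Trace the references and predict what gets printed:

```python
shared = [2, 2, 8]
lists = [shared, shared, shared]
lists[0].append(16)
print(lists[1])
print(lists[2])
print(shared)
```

Key concept: list of same reference.
Step by step:
`shared = [2, 2, 8]` → shared = [2, 2, 8]
`lists = [shared, shared, shared]` → lists = [[2, 2, 8], [2, 2, 8], [2, 2, 8]]
`lists[0].append(16)` → shared = [2, 2, 8, 16]; lists = [[2, 2, 8, 16], [2, 2, 8, 16], [2, 2, 8, 16]]
`print(lists[1])` → prints [2, 2, 8, 16]
`print(lists[2])` → prints [2, 2, 8, 16]
`print(shared)` → prints [2, 2, 8, 16]

Answer:
[2, 2, 8, 16]
[2, 2, 8, 16]
[2, 2, 8, 16]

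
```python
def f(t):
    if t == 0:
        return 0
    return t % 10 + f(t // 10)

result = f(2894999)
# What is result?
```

Sum of digits of 2894999: 9 + 9 + 9 + 4 + 9 + 8 + 2 = 50

Answer: 50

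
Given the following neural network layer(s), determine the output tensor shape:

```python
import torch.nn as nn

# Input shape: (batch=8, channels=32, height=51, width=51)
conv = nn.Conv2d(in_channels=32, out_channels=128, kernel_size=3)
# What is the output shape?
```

Input: (8, 32, 51, 51) -> Output: (8, 128, 49, 49)

Answer: (8, 128, 49, 49)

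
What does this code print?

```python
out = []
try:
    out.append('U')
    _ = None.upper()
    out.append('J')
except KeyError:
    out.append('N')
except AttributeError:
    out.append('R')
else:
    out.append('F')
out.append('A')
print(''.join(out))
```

Execution trace: 'U' (try body) → 'R' (except AttributeError) → 'A' (after the try/except). Output: URA

Answer: URA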